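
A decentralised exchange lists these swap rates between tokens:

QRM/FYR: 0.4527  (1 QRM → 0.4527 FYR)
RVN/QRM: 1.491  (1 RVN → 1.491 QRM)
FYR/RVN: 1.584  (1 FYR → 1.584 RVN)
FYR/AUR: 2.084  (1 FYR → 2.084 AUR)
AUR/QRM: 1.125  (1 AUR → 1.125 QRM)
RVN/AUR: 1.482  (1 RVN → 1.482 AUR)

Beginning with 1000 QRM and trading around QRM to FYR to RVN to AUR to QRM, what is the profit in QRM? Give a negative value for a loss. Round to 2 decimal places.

1000 QRM × 0.4527 = 452.7 FYR
452.7 FYR × 1.584 = 717.0768 RVN
717.0768 RVN × 1.482 = 1062.7078176 AUR
1062.7078176 AUR × 1.125 = 1195.5462948 QRM
Net change: 1195.5462948 − 1000 = 195.5462948 QRM

195.55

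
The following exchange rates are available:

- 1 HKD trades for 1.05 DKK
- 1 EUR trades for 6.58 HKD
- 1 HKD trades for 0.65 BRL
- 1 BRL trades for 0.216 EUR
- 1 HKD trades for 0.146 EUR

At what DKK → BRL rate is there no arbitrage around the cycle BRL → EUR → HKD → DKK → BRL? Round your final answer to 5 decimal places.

0.67009

Known legs of the cycle: 0.216 × 6.58 × 1.05 = 1.492344
For no arbitrage the full-cycle product must be 1, so the missing rate is 1 / 1.492344 ≈ 0.6700868.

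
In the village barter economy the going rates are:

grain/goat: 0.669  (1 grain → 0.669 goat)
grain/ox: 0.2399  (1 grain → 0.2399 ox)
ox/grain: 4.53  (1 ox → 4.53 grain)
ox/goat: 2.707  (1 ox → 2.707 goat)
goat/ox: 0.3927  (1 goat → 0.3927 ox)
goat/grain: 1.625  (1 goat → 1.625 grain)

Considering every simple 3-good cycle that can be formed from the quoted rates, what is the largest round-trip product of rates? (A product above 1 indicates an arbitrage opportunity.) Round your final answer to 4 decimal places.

1.1901

grain→goat→ox→grain: 0.669 × 0.3927 × 4.53 = 1.19010
grain→ox→goat→grain: 0.2399 × 2.707 × 1.625 = 1.05529
Maximum is grain→goat→ox→grain at 1.1901; arbitrage exists.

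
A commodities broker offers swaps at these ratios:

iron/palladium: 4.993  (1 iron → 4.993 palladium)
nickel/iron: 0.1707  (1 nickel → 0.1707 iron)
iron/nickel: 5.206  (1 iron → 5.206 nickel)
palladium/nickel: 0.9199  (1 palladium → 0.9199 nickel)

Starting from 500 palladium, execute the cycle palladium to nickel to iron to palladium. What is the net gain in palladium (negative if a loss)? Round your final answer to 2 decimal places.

-107.98

500 palladium × 0.9199 = 459.95 nickel
459.95 nickel × 0.1707 = 78.513465 iron
78.513465 iron × 4.993 = 392.017730745 palladium
Net change: 392.017730745 − 500 = -107.982269255 palladium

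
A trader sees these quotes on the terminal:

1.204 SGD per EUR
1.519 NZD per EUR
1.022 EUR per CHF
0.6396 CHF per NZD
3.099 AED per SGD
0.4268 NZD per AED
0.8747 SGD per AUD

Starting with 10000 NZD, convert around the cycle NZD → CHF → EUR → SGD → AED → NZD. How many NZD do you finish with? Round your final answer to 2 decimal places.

10409.55

10000 NZD × 0.6396 = 6396 CHF
6396 CHF × 1.022 = 6536.712 EUR
6536.712 EUR × 1.204 = 7870.201248 SGD
7870.201248 SGD × 3.099 = 24389.753667552 AED
24389.753667552 AED × 0.4268 = 10409.5468653111936 NZD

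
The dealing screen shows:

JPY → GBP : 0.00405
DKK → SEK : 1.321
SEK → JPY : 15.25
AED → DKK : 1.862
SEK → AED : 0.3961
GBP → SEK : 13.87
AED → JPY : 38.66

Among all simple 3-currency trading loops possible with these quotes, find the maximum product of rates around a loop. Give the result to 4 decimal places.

SEK→AED→DKK→SEK: 0.3961 × 1.862 × 1.321 = 0.97429
GBP→SEK→JPY→GBP: 13.87 × 15.25 × 0.00405 = 0.85665
Maximum is SEK→AED→DKK→SEK at 0.9743; no arbitrage — every cycle loses value.

0.9743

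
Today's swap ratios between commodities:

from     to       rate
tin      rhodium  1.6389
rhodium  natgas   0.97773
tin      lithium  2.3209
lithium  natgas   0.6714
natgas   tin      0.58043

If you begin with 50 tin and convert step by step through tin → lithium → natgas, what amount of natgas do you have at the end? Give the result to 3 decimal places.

50 tin × 2.3209 = 116.045 lithium
116.045 lithium × 0.6714 = 77.912613 natgas

77.913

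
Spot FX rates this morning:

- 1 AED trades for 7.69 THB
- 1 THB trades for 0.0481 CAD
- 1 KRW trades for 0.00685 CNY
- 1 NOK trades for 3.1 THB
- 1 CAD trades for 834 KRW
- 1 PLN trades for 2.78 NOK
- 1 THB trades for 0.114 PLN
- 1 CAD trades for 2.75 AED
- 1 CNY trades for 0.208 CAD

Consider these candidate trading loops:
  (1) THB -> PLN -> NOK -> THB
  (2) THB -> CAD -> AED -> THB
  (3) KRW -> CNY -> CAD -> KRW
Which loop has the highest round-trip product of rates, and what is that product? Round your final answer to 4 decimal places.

1.1883

(1) 0.114 × 2.78 × 3.1 = 0.98245
(2) 0.0481 × 2.75 × 7.69 = 1.01719
(3) 0.00685 × 0.208 × 834 = 1.18828
Highest is cycle (3) at 1.1883 (>1, arbitrage).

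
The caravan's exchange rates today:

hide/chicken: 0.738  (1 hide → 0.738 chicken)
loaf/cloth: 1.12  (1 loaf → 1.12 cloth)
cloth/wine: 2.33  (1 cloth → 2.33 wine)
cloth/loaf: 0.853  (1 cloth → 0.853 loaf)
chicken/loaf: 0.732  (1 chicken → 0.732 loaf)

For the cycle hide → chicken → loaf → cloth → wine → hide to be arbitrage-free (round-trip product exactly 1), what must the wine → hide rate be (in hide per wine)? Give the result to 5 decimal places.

Known legs of the cycle: 0.738 × 0.732 × 1.12 × 2.33 = 1.4097476736
For no arbitrage the full-cycle product must be 1, so the missing rate is 1 / 1.4097476736 ≈ 0.7093468.

0.70935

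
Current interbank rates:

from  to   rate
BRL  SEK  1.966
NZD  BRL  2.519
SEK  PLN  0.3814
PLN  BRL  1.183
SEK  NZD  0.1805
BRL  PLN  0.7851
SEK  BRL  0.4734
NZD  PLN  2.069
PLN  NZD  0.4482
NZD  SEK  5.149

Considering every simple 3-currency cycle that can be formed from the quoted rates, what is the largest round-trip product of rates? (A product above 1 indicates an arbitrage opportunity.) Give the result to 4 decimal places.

BRL→SEK→NZD→BRL: 1.966 × 0.1805 × 2.519 = 0.89390
PLN→BRL→SEK→PLN: 1.183 × 1.966 × 0.3814 = 0.88705
PLN→NZD→BRL→PLN: 0.4482 × 2.519 × 0.7851 = 0.88639
PLN→NZD→SEK→PLN: 0.4482 × 5.149 × 0.3814 = 0.88019
Maximum is BRL→SEK→NZD→BRL at 0.8939; no arbitrage — every cycle loses value.

0.8939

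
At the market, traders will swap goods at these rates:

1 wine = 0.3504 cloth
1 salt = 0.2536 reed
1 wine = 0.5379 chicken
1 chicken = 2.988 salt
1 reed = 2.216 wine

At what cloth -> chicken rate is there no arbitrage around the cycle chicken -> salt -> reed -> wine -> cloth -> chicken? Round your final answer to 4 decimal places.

1.6996

Known legs of the cycle: 2.988 × 0.2536 × 2.216 × 0.3504 = 0.58838784970752
For no arbitrage the full-cycle product must be 1, so the missing rate is 1 / 0.58838784970752 ≈ 1.699559.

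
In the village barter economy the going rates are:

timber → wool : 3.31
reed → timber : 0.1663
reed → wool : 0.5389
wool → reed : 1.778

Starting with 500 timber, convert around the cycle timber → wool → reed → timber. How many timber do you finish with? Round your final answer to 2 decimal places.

500 timber × 3.31 = 1655 wool
1655 wool × 1.778 = 2942.59 reed
2942.59 reed × 0.1663 = 489.352717 timber

489.35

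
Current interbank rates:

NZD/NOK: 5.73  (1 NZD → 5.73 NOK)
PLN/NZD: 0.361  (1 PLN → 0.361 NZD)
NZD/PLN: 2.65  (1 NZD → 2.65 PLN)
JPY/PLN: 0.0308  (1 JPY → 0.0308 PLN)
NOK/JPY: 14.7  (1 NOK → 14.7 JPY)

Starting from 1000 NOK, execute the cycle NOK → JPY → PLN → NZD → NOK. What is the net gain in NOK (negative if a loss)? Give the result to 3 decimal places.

1000 NOK × 14.7 = 14700 JPY
14700 JPY × 0.0308 = 452.76 PLN
452.76 PLN × 0.361 = 163.44636 NZD
163.44636 NZD × 5.73 = 936.5476428 NOK
Net change: 936.5476428 − 1000 = -63.4523572 NOK

-63.452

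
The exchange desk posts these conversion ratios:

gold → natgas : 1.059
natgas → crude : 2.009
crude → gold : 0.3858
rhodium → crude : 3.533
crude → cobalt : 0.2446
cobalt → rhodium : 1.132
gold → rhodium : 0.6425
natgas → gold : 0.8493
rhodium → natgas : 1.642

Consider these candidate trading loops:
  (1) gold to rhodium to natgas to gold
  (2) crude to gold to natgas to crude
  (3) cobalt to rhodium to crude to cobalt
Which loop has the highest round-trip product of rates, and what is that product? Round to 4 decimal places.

0.9782

(1) 0.6425 × 1.642 × 0.8493 = 0.89600
(2) 0.3858 × 1.059 × 2.009 = 0.82080
(3) 1.132 × 3.533 × 0.2446 = 0.97824
Highest is cycle (3) at 0.9782 (≤1, no arbitrage).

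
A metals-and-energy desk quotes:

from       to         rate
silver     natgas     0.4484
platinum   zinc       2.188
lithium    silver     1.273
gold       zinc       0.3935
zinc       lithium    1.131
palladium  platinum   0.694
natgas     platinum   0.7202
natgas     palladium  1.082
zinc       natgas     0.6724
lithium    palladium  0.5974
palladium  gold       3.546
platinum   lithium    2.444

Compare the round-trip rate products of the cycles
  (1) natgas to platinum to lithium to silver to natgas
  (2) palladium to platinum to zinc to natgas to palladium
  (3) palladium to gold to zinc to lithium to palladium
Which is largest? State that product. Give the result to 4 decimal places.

(1) 0.7202 × 2.444 × 1.273 × 0.4484 = 1.00473
(2) 0.694 × 2.188 × 0.6724 × 1.082 = 1.10474
(3) 3.546 × 0.3935 × 1.131 × 0.5974 = 0.94278
Highest is cycle (2) at 1.1047 (>1, arbitrage).

1.1047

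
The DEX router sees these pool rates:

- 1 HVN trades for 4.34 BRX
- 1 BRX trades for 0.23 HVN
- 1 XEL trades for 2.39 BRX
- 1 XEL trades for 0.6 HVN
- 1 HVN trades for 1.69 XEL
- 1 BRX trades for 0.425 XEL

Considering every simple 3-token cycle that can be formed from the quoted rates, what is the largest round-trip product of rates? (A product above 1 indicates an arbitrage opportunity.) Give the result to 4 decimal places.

BRX→XEL→HVN→BRX: 0.425 × 0.6 × 4.34 = 1.10670
BRX→HVN→XEL→BRX: 0.23 × 1.69 × 2.39 = 0.92899
Maximum is BRX→XEL→HVN→BRX at 1.1067; arbitrage exists.

1.1067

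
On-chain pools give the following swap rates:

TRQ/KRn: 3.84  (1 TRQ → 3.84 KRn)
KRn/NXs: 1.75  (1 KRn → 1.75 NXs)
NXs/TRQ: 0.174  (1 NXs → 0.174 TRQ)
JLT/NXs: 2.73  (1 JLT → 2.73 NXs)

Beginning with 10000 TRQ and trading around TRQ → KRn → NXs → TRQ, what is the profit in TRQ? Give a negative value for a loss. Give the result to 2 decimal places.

1692.80

10000 TRQ × 3.84 = 38400 KRn
38400 KRn × 1.75 = 67200 NXs
67200 NXs × 0.174 = 11692.8 TRQ
Net change: 11692.8 − 10000 = 1692.8 TRQ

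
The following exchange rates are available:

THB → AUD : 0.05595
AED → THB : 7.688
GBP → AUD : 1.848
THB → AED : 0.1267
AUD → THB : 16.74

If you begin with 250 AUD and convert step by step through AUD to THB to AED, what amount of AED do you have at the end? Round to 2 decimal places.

530.24

250 AUD × 16.74 = 4185 THB
4185 THB × 0.1267 = 530.2395 AED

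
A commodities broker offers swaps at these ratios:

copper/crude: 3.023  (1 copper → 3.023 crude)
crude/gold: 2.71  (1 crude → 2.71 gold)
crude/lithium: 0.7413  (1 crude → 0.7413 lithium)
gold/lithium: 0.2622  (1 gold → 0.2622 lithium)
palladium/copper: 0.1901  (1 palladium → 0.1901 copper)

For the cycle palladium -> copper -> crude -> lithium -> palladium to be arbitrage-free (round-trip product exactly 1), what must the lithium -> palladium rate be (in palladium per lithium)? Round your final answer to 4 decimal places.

Known legs of the cycle: 0.1901 × 3.023 × 0.7413 = 0.42600457599
For no arbitrage the full-cycle product must be 1, so the missing rate is 1 / 0.42600457599 ≈ 2.347393.

2.3474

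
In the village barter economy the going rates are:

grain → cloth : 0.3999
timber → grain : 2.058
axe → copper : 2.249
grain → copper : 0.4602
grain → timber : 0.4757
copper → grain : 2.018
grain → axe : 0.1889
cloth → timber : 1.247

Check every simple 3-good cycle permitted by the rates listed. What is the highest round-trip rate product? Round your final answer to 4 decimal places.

1.0263

timber→grain→cloth→timber: 2.058 × 0.3999 × 1.247 = 1.02627
axe→copper→grain→axe: 2.249 × 2.018 × 0.1889 = 0.85732
Maximum is timber→grain→cloth→timber at 1.0263; arbitrage exists.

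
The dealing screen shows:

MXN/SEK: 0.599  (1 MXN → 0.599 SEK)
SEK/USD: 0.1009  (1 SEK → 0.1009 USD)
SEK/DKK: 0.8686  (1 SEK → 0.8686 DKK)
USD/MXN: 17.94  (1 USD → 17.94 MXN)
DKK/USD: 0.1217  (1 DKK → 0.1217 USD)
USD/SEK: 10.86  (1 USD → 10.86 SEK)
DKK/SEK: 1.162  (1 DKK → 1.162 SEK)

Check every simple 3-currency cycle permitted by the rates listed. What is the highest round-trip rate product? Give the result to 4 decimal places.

USD→SEK→DKK→USD: 10.86 × 0.8686 × 0.1217 = 1.14800
USD→MXN→SEK→USD: 17.94 × 0.599 × 0.1009 = 1.08428
Maximum is USD→SEK→DKK→USD at 1.1480; arbitrage exists.

1.1480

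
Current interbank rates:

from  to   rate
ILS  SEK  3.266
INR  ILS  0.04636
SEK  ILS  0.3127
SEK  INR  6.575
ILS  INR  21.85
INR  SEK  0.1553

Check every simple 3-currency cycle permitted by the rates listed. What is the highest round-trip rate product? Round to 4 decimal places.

SEK→ILS→INR→SEK: 0.3127 × 21.85 × 0.1553 = 1.06109
SEK→INR→ILS→SEK: 6.575 × 0.04636 × 3.266 = 0.99553
Maximum is SEK→ILS→INR→SEK at 1.0611; arbitrage exists.

1.0611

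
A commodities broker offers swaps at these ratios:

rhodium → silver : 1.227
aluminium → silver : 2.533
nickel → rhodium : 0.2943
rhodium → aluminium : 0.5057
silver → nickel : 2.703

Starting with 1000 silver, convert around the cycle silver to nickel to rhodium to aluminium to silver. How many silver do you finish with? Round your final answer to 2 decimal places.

1018.98

1000 silver × 2.703 = 2703 nickel
2703 nickel × 0.2943 = 795.4929 rhodium
795.4929 rhodium × 0.5057 = 402.28075953 aluminium
402.28075953 aluminium × 2.533 = 1018.97716388949 silver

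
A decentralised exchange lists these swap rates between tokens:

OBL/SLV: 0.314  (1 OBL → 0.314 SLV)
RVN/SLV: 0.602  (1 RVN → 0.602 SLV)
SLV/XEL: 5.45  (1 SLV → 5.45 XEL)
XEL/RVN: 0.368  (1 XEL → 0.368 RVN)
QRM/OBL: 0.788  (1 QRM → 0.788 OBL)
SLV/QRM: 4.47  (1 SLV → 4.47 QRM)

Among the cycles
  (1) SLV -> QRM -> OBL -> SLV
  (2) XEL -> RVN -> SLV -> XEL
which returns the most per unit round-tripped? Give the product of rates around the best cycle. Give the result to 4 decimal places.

(1) 4.47 × 0.788 × 0.314 = 1.10602
(2) 0.368 × 0.602 × 5.45 = 1.20737
Highest is cycle (2) at 1.2074 (>1, arbitrage).

1.2074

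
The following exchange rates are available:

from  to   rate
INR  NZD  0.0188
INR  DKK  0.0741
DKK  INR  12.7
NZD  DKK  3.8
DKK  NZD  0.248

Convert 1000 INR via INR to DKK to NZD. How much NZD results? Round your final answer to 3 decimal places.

18.377

1000 INR × 0.0741 = 74.1 DKK
74.1 DKK × 0.248 = 18.3768 NZD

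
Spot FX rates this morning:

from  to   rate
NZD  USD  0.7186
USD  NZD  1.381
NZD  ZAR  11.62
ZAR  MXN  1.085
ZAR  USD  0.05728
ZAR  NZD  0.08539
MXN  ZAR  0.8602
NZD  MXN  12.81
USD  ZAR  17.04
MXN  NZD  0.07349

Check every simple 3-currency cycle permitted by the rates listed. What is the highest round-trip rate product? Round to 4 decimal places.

NZD→USD→ZAR→NZD: 0.7186 × 17.04 × 0.08539 = 1.04560
NZD→MXN→ZAR→NZD: 12.81 × 0.8602 × 0.08539 = 0.94093
NZD→ZAR→MXN→NZD: 11.62 × 1.085 × 0.07349 = 0.92654
NZD→ZAR→USD→NZD: 11.62 × 0.05728 × 1.381 = 0.91918
Maximum is NZD→USD→ZAR→NZD at 1.0456; arbitrage exists.

1.0456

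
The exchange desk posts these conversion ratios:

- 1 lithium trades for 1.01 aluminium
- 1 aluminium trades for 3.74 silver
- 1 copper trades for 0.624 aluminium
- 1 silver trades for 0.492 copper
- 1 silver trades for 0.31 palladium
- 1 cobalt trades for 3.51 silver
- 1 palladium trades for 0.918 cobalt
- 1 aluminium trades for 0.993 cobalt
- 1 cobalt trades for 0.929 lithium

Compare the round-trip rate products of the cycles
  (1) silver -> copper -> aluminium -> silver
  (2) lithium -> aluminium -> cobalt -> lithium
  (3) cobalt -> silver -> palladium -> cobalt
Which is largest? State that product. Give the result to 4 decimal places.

(1) 0.492 × 0.624 × 3.74 = 1.14821
(2) 1.01 × 0.993 × 0.929 = 0.93172
(3) 3.51 × 0.31 × 0.918 = 0.99888
Highest is cycle (1) at 1.1482 (>1, arbitrage).

1.1482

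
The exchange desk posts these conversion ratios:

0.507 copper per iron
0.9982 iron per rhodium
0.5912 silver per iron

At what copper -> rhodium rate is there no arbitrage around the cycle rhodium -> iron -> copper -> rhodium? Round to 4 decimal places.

Known legs of the cycle: 0.9982 × 0.507 = 0.5060874
For no arbitrage the full-cycle product must be 1, so the missing rate is 1 / 0.5060874 ≈ 1.975943.

1.9759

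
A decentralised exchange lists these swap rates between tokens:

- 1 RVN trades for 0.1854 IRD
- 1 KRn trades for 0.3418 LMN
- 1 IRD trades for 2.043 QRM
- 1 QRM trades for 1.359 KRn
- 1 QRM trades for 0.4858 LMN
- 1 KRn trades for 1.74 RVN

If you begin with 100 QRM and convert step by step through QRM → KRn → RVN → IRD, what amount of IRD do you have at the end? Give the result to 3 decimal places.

43.841

100 QRM × 1.359 = 135.9 KRn
135.9 KRn × 1.74 = 236.466 RVN
236.466 RVN × 0.1854 = 43.8407964 IRD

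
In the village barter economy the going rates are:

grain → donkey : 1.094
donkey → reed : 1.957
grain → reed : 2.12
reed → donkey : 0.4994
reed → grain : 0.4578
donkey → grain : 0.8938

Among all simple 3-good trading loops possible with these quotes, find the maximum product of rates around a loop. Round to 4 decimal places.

0.9801

donkey→reed→grain→donkey: 1.957 × 0.4578 × 1.094 = 0.98013
donkey→grain→reed→donkey: 0.8938 × 2.12 × 0.4994 = 0.94629
Maximum is donkey→reed→grain→donkey at 0.9801; no arbitrage — every cycle loses value.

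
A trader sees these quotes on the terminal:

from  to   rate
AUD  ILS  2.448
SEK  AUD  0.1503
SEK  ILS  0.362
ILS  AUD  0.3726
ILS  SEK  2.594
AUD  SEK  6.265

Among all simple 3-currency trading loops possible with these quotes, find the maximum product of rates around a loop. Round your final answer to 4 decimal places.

ILS→SEK→AUD→ILS: 2.594 × 0.1503 × 2.448 = 0.95442
ILS→AUD→SEK→ILS: 0.3726 × 6.265 × 0.362 = 0.84503
Maximum is ILS→SEK→AUD→ILS at 0.9544; no arbitrage — every cycle loses value.

0.9544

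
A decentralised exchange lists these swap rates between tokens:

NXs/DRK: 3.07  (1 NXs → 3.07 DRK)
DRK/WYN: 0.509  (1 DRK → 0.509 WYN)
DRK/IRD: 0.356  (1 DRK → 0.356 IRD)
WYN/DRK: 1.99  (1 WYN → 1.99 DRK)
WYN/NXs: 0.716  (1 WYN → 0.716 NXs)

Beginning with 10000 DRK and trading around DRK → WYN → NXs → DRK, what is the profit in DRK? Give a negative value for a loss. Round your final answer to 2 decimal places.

1188.43

10000 DRK × 0.509 = 5090 WYN
5090 WYN × 0.716 = 3644.44 NXs
3644.44 NXs × 3.07 = 11188.4308 DRK
Net change: 11188.4308 − 10000 = 1188.4308 DRK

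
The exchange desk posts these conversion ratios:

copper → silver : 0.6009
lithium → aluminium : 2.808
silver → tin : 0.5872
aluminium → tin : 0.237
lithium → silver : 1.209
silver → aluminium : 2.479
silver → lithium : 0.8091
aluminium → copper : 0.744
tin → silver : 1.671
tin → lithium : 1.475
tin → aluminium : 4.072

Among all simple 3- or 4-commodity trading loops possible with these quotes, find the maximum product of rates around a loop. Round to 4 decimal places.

aluminium→copper→silver→aluminium: 0.744 × 0.6009 × 2.479 = 1.10829
aluminium→copper→silver→tin→aluminium: 0.744 × 0.6009 × 0.5872 × 4.072 = 1.06898
aluminium→tin→lithium→silver→aluminium: 0.237 × 1.475 × 1.209 × 2.479 = 1.04772
silver→tin→lithium→silver: 0.5872 × 1.475 × 1.209 = 1.04714
aluminium→copper→silver→lithium→aluminium: 0.744 × 0.6009 × 0.8091 × 2.808 = 1.01572
aluminium→tin→silver→aluminium: 0.237 × 1.671 × 2.479 = 0.98175
aluminium→tin→lithium→aluminium: 0.237 × 1.475 × 2.808 = 0.98161
aluminium→tin→silver→lithium→aluminium: 0.237 × 1.671 × 0.8091 × 2.808 = 0.89975
Maximum is aluminium→copper→silver→aluminium at 1.1083; arbitrage exists.

1.1083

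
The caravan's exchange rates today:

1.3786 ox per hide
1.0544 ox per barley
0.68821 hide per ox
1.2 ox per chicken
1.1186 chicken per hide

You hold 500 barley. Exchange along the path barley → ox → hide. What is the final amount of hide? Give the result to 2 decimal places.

362.82

500 barley × 1.0544 = 527.2 ox
527.2 ox × 0.68821 = 362.824312 hide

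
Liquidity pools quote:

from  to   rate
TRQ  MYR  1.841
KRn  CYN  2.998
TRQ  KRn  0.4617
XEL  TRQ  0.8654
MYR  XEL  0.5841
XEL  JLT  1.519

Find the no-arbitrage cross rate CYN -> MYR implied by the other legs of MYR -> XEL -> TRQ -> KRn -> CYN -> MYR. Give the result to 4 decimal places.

1.4292

Known legs of the cycle: 0.5841 × 0.8654 × 0.4617 × 2.998 = 0.699673781552724
For no arbitrage the full-cycle product must be 1, so the missing rate is 1 / 0.699673781552724 ≈ 1.429237.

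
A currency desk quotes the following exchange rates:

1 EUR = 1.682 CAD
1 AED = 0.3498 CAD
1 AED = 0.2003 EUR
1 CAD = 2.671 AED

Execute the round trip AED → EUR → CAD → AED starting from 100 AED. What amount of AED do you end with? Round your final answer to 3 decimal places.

89.987

100 AED × 0.2003 = 20.03 EUR
20.03 EUR × 1.682 = 33.69046 CAD
33.69046 CAD × 2.671 = 89.98721866 AED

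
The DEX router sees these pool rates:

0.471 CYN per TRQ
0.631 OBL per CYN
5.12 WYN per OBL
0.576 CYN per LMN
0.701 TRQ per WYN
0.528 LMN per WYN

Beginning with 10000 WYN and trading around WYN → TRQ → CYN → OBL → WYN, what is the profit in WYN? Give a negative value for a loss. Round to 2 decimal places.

666.90

10000 WYN × 0.701 = 7010 TRQ
7010 TRQ × 0.471 = 3301.71 CYN
3301.71 CYN × 0.631 = 2083.37901 OBL
2083.37901 OBL × 5.12 = 10666.9005312 WYN
Net change: 10666.9005312 − 10000 = 666.9005312 WYN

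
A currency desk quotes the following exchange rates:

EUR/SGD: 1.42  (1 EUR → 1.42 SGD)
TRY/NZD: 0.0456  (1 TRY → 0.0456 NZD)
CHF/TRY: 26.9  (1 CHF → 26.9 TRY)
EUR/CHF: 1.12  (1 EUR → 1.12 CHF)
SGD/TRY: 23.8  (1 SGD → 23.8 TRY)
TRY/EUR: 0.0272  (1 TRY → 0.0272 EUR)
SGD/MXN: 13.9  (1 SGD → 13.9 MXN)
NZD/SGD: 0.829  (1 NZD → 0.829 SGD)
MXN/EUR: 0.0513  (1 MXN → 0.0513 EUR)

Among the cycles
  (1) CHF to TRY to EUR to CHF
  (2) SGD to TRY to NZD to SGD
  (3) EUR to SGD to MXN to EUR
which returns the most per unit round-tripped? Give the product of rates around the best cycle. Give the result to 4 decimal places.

1.0126

(1) 26.9 × 0.0272 × 1.12 = 0.81948
(2) 23.8 × 0.0456 × 0.829 = 0.89970
(3) 1.42 × 13.9 × 0.0513 = 1.01256
Highest is cycle (3) at 1.0126 (>1, arbitrage).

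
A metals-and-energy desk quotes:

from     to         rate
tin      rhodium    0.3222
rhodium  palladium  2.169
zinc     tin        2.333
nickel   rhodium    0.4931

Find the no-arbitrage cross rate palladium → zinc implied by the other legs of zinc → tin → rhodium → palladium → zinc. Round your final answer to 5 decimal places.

0.61334

Known legs of the cycle: 2.333 × 0.3222 × 2.169 = 1.6304212494
For no arbitrage the full-cycle product must be 1, so the missing rate is 1 / 1.6304212494 ≈ 0.6133384.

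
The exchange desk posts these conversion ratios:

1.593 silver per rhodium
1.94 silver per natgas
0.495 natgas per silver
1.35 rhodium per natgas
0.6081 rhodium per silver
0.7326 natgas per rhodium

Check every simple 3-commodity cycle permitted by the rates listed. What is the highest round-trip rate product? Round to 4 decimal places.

rhodium→silver→natgas→rhodium: 1.593 × 0.495 × 1.35 = 1.06452
rhodium→natgas→silver→rhodium: 0.7326 × 1.94 × 0.6081 = 0.86426
Maximum is rhodium→silver→natgas→rhodium at 1.0645; arbitrage exists.

1.0645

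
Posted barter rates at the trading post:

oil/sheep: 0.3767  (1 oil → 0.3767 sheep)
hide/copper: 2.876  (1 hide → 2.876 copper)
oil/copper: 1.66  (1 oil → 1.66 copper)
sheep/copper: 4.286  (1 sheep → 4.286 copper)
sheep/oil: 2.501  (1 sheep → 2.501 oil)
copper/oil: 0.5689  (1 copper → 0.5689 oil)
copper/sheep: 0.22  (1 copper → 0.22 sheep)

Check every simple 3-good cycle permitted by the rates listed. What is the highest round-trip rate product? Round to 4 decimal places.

0.9185

sheep→copper→oil→sheep: 4.286 × 0.5689 × 0.3767 = 0.91851
sheep→oil→copper→sheep: 2.501 × 1.66 × 0.22 = 0.91337
Maximum is sheep→copper→oil→sheep at 0.9185; no arbitrage — every cycle loses value.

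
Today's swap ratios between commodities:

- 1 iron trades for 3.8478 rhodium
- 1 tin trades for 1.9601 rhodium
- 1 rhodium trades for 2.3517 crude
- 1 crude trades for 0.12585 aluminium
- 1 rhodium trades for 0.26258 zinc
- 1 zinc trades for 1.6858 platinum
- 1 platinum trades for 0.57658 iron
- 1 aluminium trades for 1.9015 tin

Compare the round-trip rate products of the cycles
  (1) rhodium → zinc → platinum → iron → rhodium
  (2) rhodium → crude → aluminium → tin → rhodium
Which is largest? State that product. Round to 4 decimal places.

1.1031

(1) 0.26258 × 1.6858 × 0.57658 × 3.8478 = 0.98206
(2) 2.3517 × 0.12585 × 1.9015 × 1.9601 = 1.10309
Highest is cycle (2) at 1.1031 (>1, arbitrage).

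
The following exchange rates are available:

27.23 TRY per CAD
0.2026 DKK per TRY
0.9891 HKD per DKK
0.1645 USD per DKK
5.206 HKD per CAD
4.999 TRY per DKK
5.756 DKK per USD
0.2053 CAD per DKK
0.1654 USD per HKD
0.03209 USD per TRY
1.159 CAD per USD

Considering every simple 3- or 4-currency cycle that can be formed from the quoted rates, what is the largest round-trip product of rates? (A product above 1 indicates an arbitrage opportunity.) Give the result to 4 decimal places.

1.1326

DKK→CAD→TRY→DKK: 0.2053 × 27.23 × 0.2026 = 1.13260
DKK→USD→CAD→TRY→DKK: 0.1645 × 1.159 × 27.23 × 0.2026 = 1.05181
DKK→CAD→TRY→USD→DKK: 0.2053 × 27.23 × 0.03209 × 5.756 = 1.03259
DKK→CAD→HKD→USD→DKK: 0.2053 × 5.206 × 0.1654 × 5.756 = 1.01754
USD→CAD→TRY→USD: 1.159 × 27.23 × 0.03209 = 1.01275
USD→CAD→HKD→USD: 1.159 × 5.206 × 0.1654 = 0.99798
DKK→HKD→USD→DKK: 0.9891 × 0.1654 × 5.756 = 0.94167
DKK→TRY→USD→DKK: 4.999 × 0.03209 × 5.756 = 0.92337
Maximum is DKK→CAD→TRY→DKK at 1.1326; arbitrage exists.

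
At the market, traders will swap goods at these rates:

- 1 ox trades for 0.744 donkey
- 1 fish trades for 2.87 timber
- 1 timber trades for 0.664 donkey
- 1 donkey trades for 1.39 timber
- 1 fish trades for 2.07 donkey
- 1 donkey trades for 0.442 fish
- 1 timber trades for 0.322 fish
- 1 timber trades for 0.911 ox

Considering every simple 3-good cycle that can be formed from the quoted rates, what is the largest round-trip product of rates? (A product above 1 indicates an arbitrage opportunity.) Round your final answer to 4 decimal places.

timber→ox→donkey→timber: 0.911 × 0.744 × 1.39 = 0.94212
timber→fish→donkey→timber: 0.322 × 2.07 × 1.39 = 0.92649
timber→donkey→fish→timber: 0.664 × 0.442 × 2.87 = 0.84231
Maximum is timber→ox→donkey→timber at 0.9421; no arbitrage — every cycle loses value.

0.9421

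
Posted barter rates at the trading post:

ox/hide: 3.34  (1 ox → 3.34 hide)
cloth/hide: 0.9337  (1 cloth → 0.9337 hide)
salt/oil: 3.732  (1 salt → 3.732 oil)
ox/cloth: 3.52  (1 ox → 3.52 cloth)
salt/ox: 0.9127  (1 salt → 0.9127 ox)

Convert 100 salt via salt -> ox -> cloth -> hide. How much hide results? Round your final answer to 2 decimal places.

100 salt × 0.9127 = 91.27 ox
91.27 ox × 3.52 = 321.2704 cloth
321.2704 cloth × 0.9337 = 299.97017248 hide

299.97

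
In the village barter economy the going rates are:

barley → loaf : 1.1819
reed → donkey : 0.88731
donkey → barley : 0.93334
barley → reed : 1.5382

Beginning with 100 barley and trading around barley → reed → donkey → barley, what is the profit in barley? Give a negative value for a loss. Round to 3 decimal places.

27.388

100 barley × 1.5382 = 153.82 reed
153.82 reed × 0.88731 = 136.4860242 donkey
136.4860242 donkey × 0.93334 = 127.387865826828 barley
Net change: 127.387865826828 − 100 = 27.387865826828 barley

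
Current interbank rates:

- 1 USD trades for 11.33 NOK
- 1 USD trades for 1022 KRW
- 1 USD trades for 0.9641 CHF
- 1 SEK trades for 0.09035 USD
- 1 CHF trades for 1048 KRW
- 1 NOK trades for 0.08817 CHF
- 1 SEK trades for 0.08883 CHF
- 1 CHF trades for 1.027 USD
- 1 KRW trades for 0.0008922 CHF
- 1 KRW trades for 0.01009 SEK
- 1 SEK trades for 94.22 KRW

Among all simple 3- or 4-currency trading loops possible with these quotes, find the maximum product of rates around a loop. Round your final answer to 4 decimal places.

1.0259

CHF→USD→NOK→CHF: 1.027 × 11.33 × 0.08817 = 1.02594
SEK→CHF→USD→KRW→SEK: 0.08883 × 1.027 × 1022 × 0.01009 = 0.94075
SEK→CHF→KRW→SEK: 0.08883 × 1048 × 0.01009 = 0.93932
CHF→USD→KRW→CHF: 1.027 × 1022 × 0.0008922 = 0.93645
SEK→USD→KRW→SEK: 0.09035 × 1022 × 0.01009 = 0.93169
SEK→USD→CHF→KRW→SEK: 0.09035 × 0.9641 × 1048 × 0.01009 = 0.92109
Maximum is CHF→USD→NOK→CHF at 1.0259; arbitrage exists.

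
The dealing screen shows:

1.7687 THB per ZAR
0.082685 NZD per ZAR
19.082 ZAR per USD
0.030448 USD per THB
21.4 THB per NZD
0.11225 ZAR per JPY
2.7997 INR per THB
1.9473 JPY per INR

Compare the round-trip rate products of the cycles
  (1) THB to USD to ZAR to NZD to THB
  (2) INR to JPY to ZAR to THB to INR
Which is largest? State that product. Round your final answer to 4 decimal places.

(1) 0.030448 × 19.082 × 0.082685 × 21.4 = 1.02807
(2) 1.9473 × 0.11225 × 1.7687 × 2.7997 = 1.08239
Highest is cycle (2) at 1.0824 (>1, arbitrage).

1.0824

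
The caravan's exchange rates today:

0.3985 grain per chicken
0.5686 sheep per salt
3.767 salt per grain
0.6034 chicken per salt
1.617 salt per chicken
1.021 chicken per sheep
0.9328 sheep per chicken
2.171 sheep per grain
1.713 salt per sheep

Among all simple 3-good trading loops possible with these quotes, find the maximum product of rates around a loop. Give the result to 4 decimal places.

0.9642

chicken→sheep→salt→chicken: 0.9328 × 1.713 × 0.6034 = 0.96416
chicken→salt→sheep→chicken: 1.617 × 0.5686 × 1.021 = 0.93873
chicken→grain→salt→chicken: 0.3985 × 3.767 × 0.6034 = 0.90579
chicken→grain→sheep→chicken: 0.3985 × 2.171 × 1.021 = 0.88331
Maximum is chicken→sheep→salt→chicken at 0.9642; no arbitrage — every cycle loses value.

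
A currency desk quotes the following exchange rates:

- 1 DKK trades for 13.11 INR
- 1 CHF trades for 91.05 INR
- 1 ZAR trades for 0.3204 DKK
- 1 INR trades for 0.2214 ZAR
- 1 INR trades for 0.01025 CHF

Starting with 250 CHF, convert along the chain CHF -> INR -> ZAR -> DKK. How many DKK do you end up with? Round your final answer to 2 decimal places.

250 CHF × 91.05 = 22762.5 INR
22762.5 INR × 0.2214 = 5039.6175 ZAR
5039.6175 ZAR × 0.3204 = 1614.693447 DKK

1614.69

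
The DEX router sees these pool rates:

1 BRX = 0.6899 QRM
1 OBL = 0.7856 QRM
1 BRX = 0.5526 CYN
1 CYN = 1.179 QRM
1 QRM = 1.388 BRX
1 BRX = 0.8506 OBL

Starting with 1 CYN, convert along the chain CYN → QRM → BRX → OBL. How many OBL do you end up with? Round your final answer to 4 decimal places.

1.3920

1 CYN × 1.179 = 1.179 QRM
1.179 QRM × 1.388 = 1.636452 BRX
1.636452 BRX × 0.8506 = 1.3919660712 OBL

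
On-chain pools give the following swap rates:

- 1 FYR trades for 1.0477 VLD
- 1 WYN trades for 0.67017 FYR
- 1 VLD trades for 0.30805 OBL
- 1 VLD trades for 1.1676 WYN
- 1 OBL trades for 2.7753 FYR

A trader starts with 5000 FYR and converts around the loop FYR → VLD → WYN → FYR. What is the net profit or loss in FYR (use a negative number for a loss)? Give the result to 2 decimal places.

5000 FYR × 1.0477 = 5238.5 VLD
5238.5 VLD × 1.1676 = 6116.4726 WYN
6116.4726 WYN × 0.67017 = 4099.076442342 FYR
Net change: 4099.076442342 − 5000 = -900.923557658 FYR

-900.92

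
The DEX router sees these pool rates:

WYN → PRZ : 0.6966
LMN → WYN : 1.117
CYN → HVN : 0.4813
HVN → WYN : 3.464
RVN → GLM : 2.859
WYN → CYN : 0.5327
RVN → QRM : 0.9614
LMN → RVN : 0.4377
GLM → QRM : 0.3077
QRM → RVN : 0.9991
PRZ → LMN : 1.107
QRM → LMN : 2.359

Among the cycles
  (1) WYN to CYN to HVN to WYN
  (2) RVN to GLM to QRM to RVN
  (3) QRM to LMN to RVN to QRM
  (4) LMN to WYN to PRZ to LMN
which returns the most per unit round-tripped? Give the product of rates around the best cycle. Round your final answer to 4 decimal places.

(1) 0.5327 × 0.4813 × 3.464 = 0.88813
(2) 2.859 × 0.3077 × 0.9991 = 0.87892
(3) 2.359 × 0.4377 × 0.9614 = 0.99268
(4) 1.117 × 0.6966 × 1.107 = 0.86136
Highest is cycle (3) at 0.9927 (≤1, no arbitrage).

0.9927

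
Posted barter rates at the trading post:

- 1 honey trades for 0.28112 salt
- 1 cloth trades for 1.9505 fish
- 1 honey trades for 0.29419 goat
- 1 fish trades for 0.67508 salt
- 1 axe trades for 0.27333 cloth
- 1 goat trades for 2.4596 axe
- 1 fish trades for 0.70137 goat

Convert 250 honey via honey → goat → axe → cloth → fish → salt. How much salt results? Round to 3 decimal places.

65.106

250 honey × 0.29419 = 73.5475 goat
73.5475 goat × 2.4596 = 180.897431 axe
180.897431 axe × 0.27333 = 49.44469481523 cloth
49.44469481523 cloth × 1.9505 = 96.441877237106115 fish
96.441877237106115 fish × 0.67508 = 65.1059824852255961142 salt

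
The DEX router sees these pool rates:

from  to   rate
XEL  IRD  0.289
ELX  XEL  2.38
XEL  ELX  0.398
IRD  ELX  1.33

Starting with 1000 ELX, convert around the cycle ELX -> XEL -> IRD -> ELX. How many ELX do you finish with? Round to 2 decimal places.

1000 ELX × 2.38 = 2380 XEL
2380 XEL × 0.289 = 687.82 IRD
687.82 IRD × 1.33 = 914.8006 ELX

914.80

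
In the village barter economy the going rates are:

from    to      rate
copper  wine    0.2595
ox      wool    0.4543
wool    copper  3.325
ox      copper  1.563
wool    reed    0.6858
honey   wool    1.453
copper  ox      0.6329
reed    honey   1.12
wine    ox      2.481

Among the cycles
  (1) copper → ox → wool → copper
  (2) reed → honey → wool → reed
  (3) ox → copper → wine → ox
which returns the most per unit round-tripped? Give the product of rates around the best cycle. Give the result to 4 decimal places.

1.1160

(1) 0.6329 × 0.4543 × 3.325 = 0.95603
(2) 1.12 × 1.453 × 0.6858 = 1.11604
(3) 1.563 × 0.2595 × 2.481 = 1.00629
Highest is cycle (2) at 1.1160 (>1, arbitrage).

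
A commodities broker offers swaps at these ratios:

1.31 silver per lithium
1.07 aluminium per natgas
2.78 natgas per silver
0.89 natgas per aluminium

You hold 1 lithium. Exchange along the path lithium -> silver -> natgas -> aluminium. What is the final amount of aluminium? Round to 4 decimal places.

1 lithium × 1.31 = 1.31 silver
1.31 silver × 2.78 = 3.6418 natgas
3.6418 natgas × 1.07 = 3.896726 aluminium

3.8967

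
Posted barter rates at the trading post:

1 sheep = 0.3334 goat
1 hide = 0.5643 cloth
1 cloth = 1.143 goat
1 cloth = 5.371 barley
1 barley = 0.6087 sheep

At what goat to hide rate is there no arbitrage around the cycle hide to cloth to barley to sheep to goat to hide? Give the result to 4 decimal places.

1.6258

Known legs of the cycle: 0.5643 × 5.371 × 0.6087 × 0.3334 = 0.615083532478074
For no arbitrage the full-cycle product must be 1, so the missing rate is 1 / 0.615083532478074 ≈ 1.625795.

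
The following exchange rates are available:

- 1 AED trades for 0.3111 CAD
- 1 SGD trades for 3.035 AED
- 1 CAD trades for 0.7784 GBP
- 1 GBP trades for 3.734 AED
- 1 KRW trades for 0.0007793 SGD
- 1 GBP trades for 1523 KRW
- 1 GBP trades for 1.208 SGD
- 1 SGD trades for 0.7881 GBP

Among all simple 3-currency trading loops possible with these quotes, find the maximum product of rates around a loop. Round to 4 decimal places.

SGD→GBP→KRW→SGD: 0.7881 × 1523 × 0.0007793 = 0.93538
CAD→GBP→AED→CAD: 0.7784 × 3.734 × 0.3111 = 0.90423
Maximum is SGD→GBP→KRW→SGD at 0.9354; no arbitrage — every cycle loses value.

0.9354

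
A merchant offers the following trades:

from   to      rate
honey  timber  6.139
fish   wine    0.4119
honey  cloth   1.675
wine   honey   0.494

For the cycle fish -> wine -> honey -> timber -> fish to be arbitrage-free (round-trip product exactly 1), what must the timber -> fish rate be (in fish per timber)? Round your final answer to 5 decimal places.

Known legs of the cycle: 0.4119 × 0.494 × 6.139 = 1.2491551254
For no arbitrage the full-cycle product must be 1, so the missing rate is 1 / 1.2491551254 ≈ 0.8005411.

0.80054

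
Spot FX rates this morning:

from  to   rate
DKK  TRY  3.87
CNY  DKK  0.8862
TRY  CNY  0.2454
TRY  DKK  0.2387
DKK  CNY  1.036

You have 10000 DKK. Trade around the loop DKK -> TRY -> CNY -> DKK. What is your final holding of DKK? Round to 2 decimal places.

8416.22

10000 DKK × 3.87 = 38700 TRY
38700 TRY × 0.2454 = 9496.98 CNY
9496.98 CNY × 0.8862 = 8416.223676 DKK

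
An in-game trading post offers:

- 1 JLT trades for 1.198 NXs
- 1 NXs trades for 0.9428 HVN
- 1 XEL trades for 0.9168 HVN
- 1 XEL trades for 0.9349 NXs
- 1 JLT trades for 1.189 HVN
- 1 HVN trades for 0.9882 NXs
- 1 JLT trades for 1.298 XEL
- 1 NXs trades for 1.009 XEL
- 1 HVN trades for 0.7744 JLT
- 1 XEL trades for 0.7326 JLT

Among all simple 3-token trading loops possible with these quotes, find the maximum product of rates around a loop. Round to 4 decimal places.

0.9215

XEL→HVN→JLT→XEL: 0.9168 × 0.7744 × 1.298 = 0.92154
XEL→HVN→NXs→XEL: 0.9168 × 0.9882 × 1.009 = 0.91414
XEL→JLT→NXs→XEL: 0.7326 × 1.198 × 1.009 = 0.88555
NXs→HVN→JLT→NXs: 0.9428 × 0.7744 × 1.198 = 0.87466
Maximum is XEL→HVN→JLT→XEL at 0.9215; no arbitrage — every cycle loses value.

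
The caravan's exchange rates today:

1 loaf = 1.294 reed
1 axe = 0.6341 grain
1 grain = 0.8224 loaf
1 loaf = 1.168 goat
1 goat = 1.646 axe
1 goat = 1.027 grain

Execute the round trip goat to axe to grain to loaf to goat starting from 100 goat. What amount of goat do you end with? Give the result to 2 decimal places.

100 goat × 1.646 = 164.6 axe
164.6 axe × 0.6341 = 104.37286 grain
104.37286 grain × 0.8224 = 85.836240064 loaf
85.836240064 loaf × 1.168 = 100.256728394752 goat

100.26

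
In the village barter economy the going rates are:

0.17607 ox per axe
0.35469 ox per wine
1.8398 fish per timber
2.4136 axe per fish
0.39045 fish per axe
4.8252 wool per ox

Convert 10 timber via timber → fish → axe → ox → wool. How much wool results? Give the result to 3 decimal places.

37.726

10 timber × 1.8398 = 18.398 fish
18.398 fish × 2.4136 = 44.4054128 axe
44.4054128 axe × 0.17607 = 7.818461031696 ox
7.818461031696 ox × 4.8252 = 37.7256381701395392 wool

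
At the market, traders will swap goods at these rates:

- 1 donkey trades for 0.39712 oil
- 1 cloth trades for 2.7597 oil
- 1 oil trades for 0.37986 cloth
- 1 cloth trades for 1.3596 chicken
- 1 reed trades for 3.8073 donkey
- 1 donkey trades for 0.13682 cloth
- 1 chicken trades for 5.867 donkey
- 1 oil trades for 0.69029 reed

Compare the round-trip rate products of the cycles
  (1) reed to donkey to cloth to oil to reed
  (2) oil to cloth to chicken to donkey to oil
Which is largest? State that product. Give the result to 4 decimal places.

1.2033

(1) 3.8073 × 0.13682 × 2.7597 × 0.69029 = 0.99234
(2) 0.37986 × 1.3596 × 5.867 × 0.39712 = 1.20330
Highest is cycle (2) at 1.2033 (>1, arbitrage).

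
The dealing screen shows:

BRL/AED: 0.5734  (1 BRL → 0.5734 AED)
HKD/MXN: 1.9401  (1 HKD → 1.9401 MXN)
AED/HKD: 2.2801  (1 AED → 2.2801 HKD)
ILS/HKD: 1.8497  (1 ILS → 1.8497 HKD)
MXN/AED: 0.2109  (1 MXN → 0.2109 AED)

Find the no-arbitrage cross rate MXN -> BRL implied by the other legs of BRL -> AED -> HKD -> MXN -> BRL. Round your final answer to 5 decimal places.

Known legs of the cycle: 0.5734 × 2.2801 × 1.9401 = 2.536504860534
For no arbitrage the full-cycle product must be 1, so the missing rate is 1 / 2.536504860534 ≈ 0.3942433.

0.39424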